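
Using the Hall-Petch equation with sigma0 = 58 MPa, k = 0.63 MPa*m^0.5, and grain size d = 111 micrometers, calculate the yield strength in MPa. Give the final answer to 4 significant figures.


sigma_y = sigma0 + k / sqrt(d)
d = 111 um = 1.11e-04 m
sigma_y = 58 + 0.63 / sqrt(1.11e-04)
sigma_y = 117.8 MPa


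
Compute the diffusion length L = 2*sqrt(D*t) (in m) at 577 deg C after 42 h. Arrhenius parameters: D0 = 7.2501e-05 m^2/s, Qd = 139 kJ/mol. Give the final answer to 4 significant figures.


Step 1: D = D0 * exp(-Qd/(R*T))
T = 850.15 K
D = 7.2501e-05 * exp(-139e3 / (8.314 * 850.15)) = 2.08758e-13 m^2/s
Step 2: L = 2*sqrt(D*t)
t = 42 h = 151200 s
L = 2*sqrt(2.08758e-13 * 151200) = 3.553e-04 m


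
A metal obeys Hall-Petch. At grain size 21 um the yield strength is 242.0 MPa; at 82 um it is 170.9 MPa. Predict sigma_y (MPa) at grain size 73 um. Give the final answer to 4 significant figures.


sigma_y = sigma0 + k / sqrt(d)
1/sqrt(d1) = 1/sqrt(2.1e-05) = 218.218;  1/sqrt(d2) = 110.432
k = (sigma1 - sigma2) / (1/sqrt(d1) - 1/sqrt(d2)) = (242.0 - 170.9) / (218.218 - 110.432) = 0.659638 MPa*m^0.5
sigma0 = sigma1 - k/sqrt(d1) = 242.0 - 0.659638*218.218 = 98.0552 MPa
sigma_y(d3) = 98.0552 + 0.659638 / sqrt(7.3e-05) = 175.3 MPa


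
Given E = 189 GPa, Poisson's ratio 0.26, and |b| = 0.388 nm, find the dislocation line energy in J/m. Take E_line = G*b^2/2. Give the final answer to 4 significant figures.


Step 1: G = E / (2*(1+nu))
G = 189 / (2*(1+0.26)) = 75 GPa = 7.5e+10 Pa
Step 2: E_line = G*b^2/2
b = 0.388 nm = 3.88e-10 m
E_line = 0.5 * 7.5e+10 * (3.88e-10)^2 = 5.645e-09 J/m


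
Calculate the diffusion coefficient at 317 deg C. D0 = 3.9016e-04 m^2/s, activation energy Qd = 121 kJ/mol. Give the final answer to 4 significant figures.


D = D0 * exp(-Qd / (R*T))
T = 590.15 K
D = 3.9016e-04 * exp(-121e3 / (8.314 * 590.15))
D = 7.604e-15 m^2/s


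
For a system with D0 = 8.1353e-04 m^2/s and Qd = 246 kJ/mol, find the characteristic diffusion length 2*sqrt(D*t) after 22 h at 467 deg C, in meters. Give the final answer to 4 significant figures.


Step 1: D = D0 * exp(-Qd/(R*T))
T = 740.15 K
D = 8.1353e-04 * exp(-246e3 / (8.314 * 740.15)) = 3.53816e-21 m^2/s
Step 2: L = 2*sqrt(D*t)
t = 22 h = 79200 s
L = 2*sqrt(3.53816e-21 * 79200) = 3.348e-08 m


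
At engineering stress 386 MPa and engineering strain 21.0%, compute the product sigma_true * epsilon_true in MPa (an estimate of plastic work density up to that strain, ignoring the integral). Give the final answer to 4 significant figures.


sigma_true = sigma_eng * (1 + epsilon_eng)
sigma_true = 386 * (1 + 0.21) = 467.06 MPa
epsilon_true = ln(1 + epsilon_eng)
epsilon_true = ln(1 + 0.21) = 0.19062
sigma_true * epsilon_true = 467.06 * 0.19062 = 89.03 MPa


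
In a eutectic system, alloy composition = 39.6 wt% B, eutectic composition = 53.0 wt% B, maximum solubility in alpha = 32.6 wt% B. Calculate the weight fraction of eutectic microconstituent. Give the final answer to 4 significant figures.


f_primary = (C_e - C0) / (C_e - C_alpha_max)
f_primary = (53.0 - 39.6) / (53.0 - 32.6)
f_primary = 0.656863
f_eutectic = 1 - 0.656863 = 0.3431


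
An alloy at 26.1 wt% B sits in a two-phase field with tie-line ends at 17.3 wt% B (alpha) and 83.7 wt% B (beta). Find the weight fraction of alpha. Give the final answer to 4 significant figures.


f_alpha = (C_beta - C0) / (C_beta - C_alpha)
f_alpha = (83.7 - 26.1) / (83.7 - 17.3)
f_alpha = 0.8675


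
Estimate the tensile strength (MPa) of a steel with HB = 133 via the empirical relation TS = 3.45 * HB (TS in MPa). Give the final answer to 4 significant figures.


TS (MPa) = 3.45 * HB
TS = 3.45 * 133
TS = 458.9 MPa


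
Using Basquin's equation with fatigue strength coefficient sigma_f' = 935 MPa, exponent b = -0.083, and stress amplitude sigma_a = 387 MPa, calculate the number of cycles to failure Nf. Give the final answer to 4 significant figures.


sigma_a = sigma_f' * (2*Nf)^b
2*Nf = (sigma_a / sigma_f')^(1/b)
2*Nf = (387 / 935)^(1/-0.083)
2*Nf = 41273.4
Nf = 20640 cycles


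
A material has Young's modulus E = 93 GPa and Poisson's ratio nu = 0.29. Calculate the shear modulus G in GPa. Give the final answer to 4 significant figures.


G = E / (2*(1+nu))
G = 93 / (2*(1+0.29))
G = 36.05 GPa


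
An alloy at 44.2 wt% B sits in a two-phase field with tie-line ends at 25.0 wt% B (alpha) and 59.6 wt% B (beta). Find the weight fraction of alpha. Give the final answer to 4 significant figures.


f_alpha = (C_beta - C0) / (C_beta - C_alpha)
f_alpha = (59.6 - 44.2) / (59.6 - 25.0)
f_alpha = 0.4451


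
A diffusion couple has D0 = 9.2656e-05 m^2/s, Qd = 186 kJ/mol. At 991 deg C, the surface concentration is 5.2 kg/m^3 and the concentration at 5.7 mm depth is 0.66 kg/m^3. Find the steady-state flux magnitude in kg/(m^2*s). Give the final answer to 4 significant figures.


Step 1: D = D0 * exp(-Qd/(R*T))
T = 991 + 273.15 = 1264.15 K
D = 9.2656e-05 * exp(-186e3 / (8.314 * 1264.15)) = 1.91021e-12 m^2/s
Step 2: J = D * (C1 - C2) / dx
J = 1.91021e-12 * (5.2 - 0.66) / 5.7e-03
J = 1.521e-09 kg/(m^2*s)


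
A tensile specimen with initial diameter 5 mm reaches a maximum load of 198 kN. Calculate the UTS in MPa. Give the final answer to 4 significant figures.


A0 = pi*(d/2)^2 = pi*(5/2)^2 = 19.635 mm^2
UTS = F_max / A0 = 198*1000 / 19.635
UTS = 10080 MPa


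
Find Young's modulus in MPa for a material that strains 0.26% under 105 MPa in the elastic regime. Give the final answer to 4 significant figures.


E = sigma / epsilon
epsilon = 0.26% = 2.6e-03
E = 105 / 2.6e-03
E = 40380 MPa


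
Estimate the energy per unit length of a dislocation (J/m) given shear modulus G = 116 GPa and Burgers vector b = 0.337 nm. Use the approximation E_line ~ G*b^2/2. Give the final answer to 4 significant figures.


E = G*b^2/2
b = 0.337 nm = 3.37e-10 m
G = 116 GPa = 1.16e+11 Pa
E = 0.5 * 1.16e+11 * (3.37e-10)^2
E = 6.587e-09 J/m


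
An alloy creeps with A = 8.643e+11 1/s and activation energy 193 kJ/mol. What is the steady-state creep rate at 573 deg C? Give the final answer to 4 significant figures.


rate = A * exp(-Q / (R*T))
T = 573 + 273.15 = 846.15 K
rate = 8.643e+11 * exp(-193e3 / (8.314 * 846.15))
rate = 1.052 1/s


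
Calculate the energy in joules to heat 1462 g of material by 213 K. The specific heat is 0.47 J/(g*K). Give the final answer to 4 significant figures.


Q = m * cp * dT
Q = 1462 * 0.47 * 213
Q = 146400 J


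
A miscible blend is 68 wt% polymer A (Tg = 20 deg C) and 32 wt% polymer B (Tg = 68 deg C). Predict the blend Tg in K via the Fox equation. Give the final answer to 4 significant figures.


1/Tg = w1/Tg1 + w2/Tg2 (in Kelvin)
Tg1 = 293.15 K, Tg2 = 341.15 K
1/Tg = 0.68/293.15 + 0.32/341.15
Tg = 307 K


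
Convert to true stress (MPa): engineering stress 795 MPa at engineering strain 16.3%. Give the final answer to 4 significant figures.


sigma_true = sigma_eng * (1 + epsilon_eng)
sigma_true = 795 * (1 + 0.163)
sigma_true = 924.6 MPa


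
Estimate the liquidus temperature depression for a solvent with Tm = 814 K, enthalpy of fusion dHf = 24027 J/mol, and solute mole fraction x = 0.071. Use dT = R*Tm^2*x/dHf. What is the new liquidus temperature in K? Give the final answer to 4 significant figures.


dT = R*Tm^2*x / dHf
dT = 8.314 * 814^2 * 0.071 / 24027
dT = 16.2786 K
T_new = 814 - 16.2786 = 797.7 K


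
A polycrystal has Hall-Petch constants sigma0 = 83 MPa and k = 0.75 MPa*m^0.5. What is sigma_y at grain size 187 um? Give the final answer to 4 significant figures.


sigma_y = sigma0 + k / sqrt(d)
d = 187 um = 1.87e-04 m
sigma_y = 83 + 0.75 / sqrt(1.87e-04)
sigma_y = 137.8 MPa


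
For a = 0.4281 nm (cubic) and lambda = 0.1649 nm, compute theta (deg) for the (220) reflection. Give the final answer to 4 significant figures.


d = a / sqrt(h^2+k^2+l^2)
d = 0.4281 / sqrt(8) = 0.151356 nm
lambda = 2*d*sin(theta)  =>  sin(theta) = lambda / (2*d)
sin(theta) = 0.1649 / (2 * 0.151356) = 0.544741
theta = 33.01 deg


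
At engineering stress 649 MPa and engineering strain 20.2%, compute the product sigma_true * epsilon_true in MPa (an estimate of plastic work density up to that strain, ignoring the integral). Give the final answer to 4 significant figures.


sigma_true = sigma_eng * (1 + epsilon_eng)
sigma_true = 649 * (1 + 0.202) = 780.098 MPa
epsilon_true = ln(1 + epsilon_eng)
epsilon_true = ln(1 + 0.202) = 0.183987
sigma_true * epsilon_true = 780.098 * 0.183987 = 143.5 MPa


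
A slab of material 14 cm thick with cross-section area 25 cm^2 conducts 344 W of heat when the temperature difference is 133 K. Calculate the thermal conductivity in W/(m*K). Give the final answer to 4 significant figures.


k = Q*L / (A*dT)
L = 0.14 m, A = 2.5e-03 m^2
k = 344 * 0.14 / (2.5e-03 * 133)
k = 144.8 W/(m*K)


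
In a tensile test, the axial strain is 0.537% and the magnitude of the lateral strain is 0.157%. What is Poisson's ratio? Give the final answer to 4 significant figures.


nu = -epsilon_lat / epsilon_axial
Lateral strain is contraction (negative), so using magnitudes:
nu = 0.157 / 0.537
nu = 0.2924


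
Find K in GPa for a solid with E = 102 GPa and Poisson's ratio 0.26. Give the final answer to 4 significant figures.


K = E / (3*(1-2*nu))
K = 102 / (3*(1-2*0.26))
K = 70.83 GPa


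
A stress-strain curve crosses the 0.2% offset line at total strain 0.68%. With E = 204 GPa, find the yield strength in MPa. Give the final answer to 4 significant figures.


Offset strain = 0.002
Elastic strain at yield = total_strain - offset = 6.8e-03 - 0.002 = 4.8e-03
sigma_y = E * elastic_strain = 204000 * 4.8e-03
sigma_y = 979.2 MPa


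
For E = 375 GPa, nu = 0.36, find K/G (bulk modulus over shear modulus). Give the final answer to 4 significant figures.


G = E / (2*(1+nu))
G = 375 / (2*(1+0.36)) = 137.868 GPa
K = E / (3*(1-2*nu))
K = 375 / (3*(1-2*0.36)) = 446.429 GPa
K/G = 446.429 / 137.868 = 3.238


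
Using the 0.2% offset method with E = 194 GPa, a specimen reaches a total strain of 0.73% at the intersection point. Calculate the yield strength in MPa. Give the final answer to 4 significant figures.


Offset strain = 0.002
Elastic strain at yield = total_strain - offset = 7.3e-03 - 0.002 = 5.3e-03
sigma_y = E * elastic_strain = 194000 * 5.3e-03
sigma_y = 1028 MPa


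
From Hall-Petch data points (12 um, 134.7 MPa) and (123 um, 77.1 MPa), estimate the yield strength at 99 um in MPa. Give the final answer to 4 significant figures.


sigma_y = sigma0 + k / sqrt(d)
1/sqrt(d1) = 1/sqrt(1.2e-05) = 288.675;  1/sqrt(d2) = 90.167
k = (sigma1 - sigma2) / (1/sqrt(d1) - 1/sqrt(d2)) = (134.7 - 77.1) / (288.675 - 90.167) = 0.290164 MPa*m^0.5
sigma0 = sigma1 - k/sqrt(d1) = 134.7 - 0.290164*288.675 = 50.9368 MPa
sigma_y(d3) = 50.9368 + 0.290164 / sqrt(9.9e-05) = 80.1 MPa


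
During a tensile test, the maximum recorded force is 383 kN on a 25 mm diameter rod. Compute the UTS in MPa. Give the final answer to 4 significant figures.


A0 = pi*(d/2)^2 = pi*(25/2)^2 = 490.874 mm^2
UTS = F_max / A0 = 383*1000 / 490.874
UTS = 780.2 MPa


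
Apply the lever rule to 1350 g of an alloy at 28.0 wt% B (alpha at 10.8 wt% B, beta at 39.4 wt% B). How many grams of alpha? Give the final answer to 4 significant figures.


f_alpha = (C_beta - C0) / (C_beta - C_alpha)
f_alpha = (39.4 - 28.0) / (39.4 - 10.8) = 0.398601
m_alpha = f_alpha * m_total = 0.398601 * 1350 = 538.1 g


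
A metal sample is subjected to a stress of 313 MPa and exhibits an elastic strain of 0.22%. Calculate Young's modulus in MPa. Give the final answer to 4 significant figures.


E = sigma / epsilon
epsilon = 0.22% = 2.2e-03
E = 313 / 2.2e-03
E = 142300 MPa


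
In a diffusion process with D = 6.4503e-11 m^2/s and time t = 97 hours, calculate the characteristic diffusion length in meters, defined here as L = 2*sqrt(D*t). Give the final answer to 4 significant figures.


t = 97 hr = 349200 s
Diffusion length = 2*sqrt(D*t)
= 2*sqrt(6.4503e-11 * 349200)
= 9.492e-03 m


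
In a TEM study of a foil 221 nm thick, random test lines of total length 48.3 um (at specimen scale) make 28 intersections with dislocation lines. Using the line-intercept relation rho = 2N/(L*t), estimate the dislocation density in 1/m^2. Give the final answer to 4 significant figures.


rho = 2N / (L * t)
L = 48.3 um = 4.83e-05 m, t = 221 nm = 2.21e-07 m
rho = 2 * 28 / (4.83e-05 * 2.21e-07)
rho = 5.246e+12 1/m^2


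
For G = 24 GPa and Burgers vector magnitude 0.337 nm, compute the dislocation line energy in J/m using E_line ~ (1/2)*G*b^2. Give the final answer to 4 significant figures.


E = G*b^2/2
b = 0.337 nm = 3.37e-10 m
G = 24 GPa = 2.4e+10 Pa
E = 0.5 * 2.4e+10 * (3.37e-10)^2
E = 1.363e-09 J/m


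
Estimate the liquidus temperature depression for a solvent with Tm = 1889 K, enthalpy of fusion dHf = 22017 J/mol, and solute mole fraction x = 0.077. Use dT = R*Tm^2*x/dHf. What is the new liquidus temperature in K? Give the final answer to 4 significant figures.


dT = R*Tm^2*x / dHf
dT = 8.314 * 1889^2 * 0.077 / 22017
dT = 103.754 K
T_new = 1889 - 103.754 = 1785 K


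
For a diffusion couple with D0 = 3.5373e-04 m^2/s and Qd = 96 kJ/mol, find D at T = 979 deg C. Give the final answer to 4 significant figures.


D = D0 * exp(-Qd / (R*T))
T = 1252.15 K
D = 3.5373e-04 * exp(-96e3 / (8.314 * 1252.15))
D = 3.498e-08 m^2/s


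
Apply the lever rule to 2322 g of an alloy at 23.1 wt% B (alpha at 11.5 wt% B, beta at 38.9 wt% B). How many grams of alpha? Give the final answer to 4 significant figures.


f_alpha = (C_beta - C0) / (C_beta - C_alpha)
f_alpha = (38.9 - 23.1) / (38.9 - 11.5) = 0.576642
m_alpha = f_alpha * m_total = 0.576642 * 2322 = 1339 g


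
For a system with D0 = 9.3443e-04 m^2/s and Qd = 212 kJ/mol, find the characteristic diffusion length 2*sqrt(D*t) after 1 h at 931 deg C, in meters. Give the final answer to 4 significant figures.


Step 1: D = D0 * exp(-Qd/(R*T))
T = 1204.15 K
D = 9.3443e-04 * exp(-212e3 / (8.314 * 1204.15)) = 5.94154e-13 m^2/s
Step 2: L = 2*sqrt(D*t)
t = 1 h = 3600 s
L = 2*sqrt(5.94154e-13 * 3600) = 9.25e-05 m


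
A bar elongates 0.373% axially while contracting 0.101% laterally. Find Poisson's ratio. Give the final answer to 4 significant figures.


nu = -epsilon_lat / epsilon_axial
Lateral strain is contraction (negative), so using magnitudes:
nu = 0.101 / 0.373
nu = 0.2708


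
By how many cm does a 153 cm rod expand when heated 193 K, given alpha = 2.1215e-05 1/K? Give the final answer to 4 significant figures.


dL = L0 * alpha * dT
dL = 153 * 2.1215e-05 * 193
dL = 0.6265 cm


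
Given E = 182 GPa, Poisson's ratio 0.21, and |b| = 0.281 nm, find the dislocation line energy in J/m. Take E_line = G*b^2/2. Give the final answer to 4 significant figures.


Step 1: G = E / (2*(1+nu))
G = 182 / (2*(1+0.21)) = 75.2066 GPa = 7.52066e+10 Pa
Step 2: E_line = G*b^2/2
b = 0.281 nm = 2.81e-10 m
E_line = 0.5 * 7.52066e+10 * (2.81e-10)^2 = 2.969e-09 J/m


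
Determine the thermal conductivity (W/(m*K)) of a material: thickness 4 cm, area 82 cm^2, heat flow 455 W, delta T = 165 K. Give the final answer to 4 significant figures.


k = Q*L / (A*dT)
L = 0.04 m, A = 8.2e-03 m^2
k = 455 * 0.04 / (8.2e-03 * 165)
k = 13.45 W/(m*K)


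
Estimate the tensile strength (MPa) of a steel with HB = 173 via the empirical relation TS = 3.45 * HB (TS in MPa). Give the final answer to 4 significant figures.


TS (MPa) = 3.45 * HB
TS = 3.45 * 173
TS = 596.9 MPa


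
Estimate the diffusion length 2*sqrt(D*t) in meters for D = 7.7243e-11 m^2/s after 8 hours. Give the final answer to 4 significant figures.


t = 8 hr = 28800 s
Diffusion length = 2*sqrt(D*t)
= 2*sqrt(7.7243e-11 * 28800)
= 2.983e-03 m


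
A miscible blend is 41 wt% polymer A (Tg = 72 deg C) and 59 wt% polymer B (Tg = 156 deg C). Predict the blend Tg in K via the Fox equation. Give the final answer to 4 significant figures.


1/Tg = w1/Tg1 + w2/Tg2 (in Kelvin)
Tg1 = 345.15 K, Tg2 = 429.15 K
1/Tg = 0.41/345.15 + 0.59/429.15
Tg = 390.2 K


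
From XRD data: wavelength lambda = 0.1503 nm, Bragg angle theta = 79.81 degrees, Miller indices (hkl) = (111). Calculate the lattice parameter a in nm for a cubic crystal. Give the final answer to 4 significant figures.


d = lambda / (2*sin(theta))
d = 0.1503 / (2*sin(79.81 deg))
d = 0.0763544 nm
a = d * sqrt(h^2+k^2+l^2) = 0.0763544 * sqrt(3)
a = 0.1322 nm


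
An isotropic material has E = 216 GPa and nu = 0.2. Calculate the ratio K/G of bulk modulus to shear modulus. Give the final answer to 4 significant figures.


G = E / (2*(1+nu))
G = 216 / (2*(1+0.2)) = 90 GPa
K = E / (3*(1-2*nu))
K = 216 / (3*(1-2*0.2)) = 120 GPa
K/G = 120 / 90 = 1.333


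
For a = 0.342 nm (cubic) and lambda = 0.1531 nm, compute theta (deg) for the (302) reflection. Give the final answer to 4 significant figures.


d = a / sqrt(h^2+k^2+l^2)
d = 0.342 / sqrt(13) = 0.0948537 nm
lambda = 2*d*sin(theta)  =>  sin(theta) = lambda / (2*d)
sin(theta) = 0.1531 / (2 * 0.0948537) = 0.807032
theta = 53.81 deg


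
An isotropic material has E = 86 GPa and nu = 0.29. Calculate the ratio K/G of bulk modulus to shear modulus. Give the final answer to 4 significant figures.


G = E / (2*(1+nu))
G = 86 / (2*(1+0.29)) = 33.3333 GPa
K = E / (3*(1-2*nu))
K = 86 / (3*(1-2*0.29)) = 68.254 GPa
K/G = 68.254 / 33.3333 = 2.048


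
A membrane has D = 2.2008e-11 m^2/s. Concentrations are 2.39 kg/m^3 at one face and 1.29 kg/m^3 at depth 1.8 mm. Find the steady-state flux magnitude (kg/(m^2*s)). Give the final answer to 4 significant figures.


J = -D * (dC/dx) = D * (C1 - C2) / dx
J = 2.2008e-11 * (2.39 - 1.29) / 1.8e-03
J = 1.345e-08 kg/(m^2*s)


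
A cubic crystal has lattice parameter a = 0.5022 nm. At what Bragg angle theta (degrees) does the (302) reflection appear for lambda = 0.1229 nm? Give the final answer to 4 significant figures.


d = a / sqrt(h^2+k^2+l^2)
d = 0.5022 / sqrt(13) = 0.139285 nm
lambda = 2*d*sin(theta)  =>  sin(theta) = lambda / (2*d)
sin(theta) = 0.1229 / (2 * 0.139285) = 0.441181
theta = 26.18 deg


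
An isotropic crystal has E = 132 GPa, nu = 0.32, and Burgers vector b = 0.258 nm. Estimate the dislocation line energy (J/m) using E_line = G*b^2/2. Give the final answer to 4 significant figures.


Step 1: G = E / (2*(1+nu))
G = 132 / (2*(1+0.32)) = 50 GPa = 5e+10 Pa
Step 2: E_line = G*b^2/2
b = 0.258 nm = 2.58e-10 m
E_line = 0.5 * 5e+10 * (2.58e-10)^2 = 1.664e-09 J/m


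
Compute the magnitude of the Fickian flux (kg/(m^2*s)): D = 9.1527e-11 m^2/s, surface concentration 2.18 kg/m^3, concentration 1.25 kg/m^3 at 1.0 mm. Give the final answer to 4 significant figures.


J = -D * (dC/dx) = D * (C1 - C2) / dx
J = 9.1527e-11 * (2.18 - 1.25) / 1e-03
J = 8.512e-08 kg/(m^2*s)


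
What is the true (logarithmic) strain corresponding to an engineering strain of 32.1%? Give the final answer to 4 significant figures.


epsilon_true = ln(1 + epsilon_eng)
epsilon_true = ln(1 + 0.321)
epsilon_true = 0.2784


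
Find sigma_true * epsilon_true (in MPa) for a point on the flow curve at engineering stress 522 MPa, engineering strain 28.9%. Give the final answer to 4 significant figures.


sigma_true = sigma_eng * (1 + epsilon_eng)
sigma_true = 522 * (1 + 0.289) = 672.858 MPa
epsilon_true = ln(1 + epsilon_eng)
epsilon_true = ln(1 + 0.289) = 0.253867
sigma_true * epsilon_true = 672.858 * 0.253867 = 170.8 MPa


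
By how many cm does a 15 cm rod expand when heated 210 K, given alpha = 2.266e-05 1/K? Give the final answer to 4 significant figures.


dL = L0 * alpha * dT
dL = 15 * 2.266e-05 * 210
dL = 0.07138 cm


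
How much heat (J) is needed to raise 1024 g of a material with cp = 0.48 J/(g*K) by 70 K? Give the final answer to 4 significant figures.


Q = m * cp * dT
Q = 1024 * 0.48 * 70
Q = 34410 J


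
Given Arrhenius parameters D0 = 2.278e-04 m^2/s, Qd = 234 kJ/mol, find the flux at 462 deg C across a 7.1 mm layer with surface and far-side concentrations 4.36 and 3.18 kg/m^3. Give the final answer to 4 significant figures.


Step 1: D = D0 * exp(-Qd/(R*T))
T = 462 + 273.15 = 735.15 K
D = 2.278e-04 * exp(-234e3 / (8.314 * 735.15)) = 5.37703e-21 m^2/s
Step 2: J = D * (C1 - C2) / dx
J = 5.37703e-21 * (4.36 - 3.18) / 7.1e-03
J = 8.936e-19 kg/(m^2*s)


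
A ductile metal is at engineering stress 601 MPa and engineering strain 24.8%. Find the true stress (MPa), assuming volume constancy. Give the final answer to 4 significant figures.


sigma_true = sigma_eng * (1 + epsilon_eng)
sigma_true = 601 * (1 + 0.248)
sigma_true = 750 MPa


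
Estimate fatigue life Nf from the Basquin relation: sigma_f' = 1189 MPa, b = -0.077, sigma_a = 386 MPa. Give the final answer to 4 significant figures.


sigma_a = sigma_f' * (2*Nf)^b
2*Nf = (sigma_a / sigma_f')^(1/b)
2*Nf = (386 / 1189)^(1/-0.077)
2*Nf = 2.21505e+06
Nf = 1.108e+06 cycles


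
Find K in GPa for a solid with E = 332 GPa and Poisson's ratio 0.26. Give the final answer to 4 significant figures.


K = E / (3*(1-2*nu))
K = 332 / (3*(1-2*0.26))
K = 230.6 GPa


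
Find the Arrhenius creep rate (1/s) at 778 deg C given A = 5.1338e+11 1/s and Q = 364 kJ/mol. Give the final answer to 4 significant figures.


rate = A * exp(-Q / (R*T))
T = 778 + 273.15 = 1051.15 K
rate = 5.1338e+11 * exp(-364e3 / (8.314 * 1051.15))
rate = 4.184e-07 1/s


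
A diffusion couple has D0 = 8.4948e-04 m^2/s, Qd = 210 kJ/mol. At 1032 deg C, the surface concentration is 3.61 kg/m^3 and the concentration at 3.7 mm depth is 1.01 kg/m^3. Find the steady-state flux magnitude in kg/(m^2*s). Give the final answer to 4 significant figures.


Step 1: D = D0 * exp(-Qd/(R*T))
T = 1032 + 273.15 = 1305.15 K
D = 8.4948e-04 * exp(-210e3 / (8.314 * 1305.15)) = 3.34381e-12 m^2/s
Step 2: J = D * (C1 - C2) / dx
J = 3.34381e-12 * (3.61 - 1.01) / 3.7e-03
J = 2.35e-09 kg/(m^2*s)


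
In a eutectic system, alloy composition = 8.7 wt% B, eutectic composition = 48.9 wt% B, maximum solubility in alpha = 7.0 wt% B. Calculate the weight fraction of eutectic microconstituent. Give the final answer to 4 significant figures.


f_primary = (C_e - C0) / (C_e - C_alpha_max)
f_primary = (48.9 - 8.7) / (48.9 - 7.0)
f_primary = 0.959427
f_eutectic = 1 - 0.959427 = 0.04057


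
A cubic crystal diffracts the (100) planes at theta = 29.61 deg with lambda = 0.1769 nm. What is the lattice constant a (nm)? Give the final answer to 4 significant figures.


d = lambda / (2*sin(theta))
d = 0.1769 / (2*sin(29.61 deg))
d = 0.179015 nm
a = d * sqrt(h^2+k^2+l^2) = 0.179015 * sqrt(1)
a = 0.179 nm


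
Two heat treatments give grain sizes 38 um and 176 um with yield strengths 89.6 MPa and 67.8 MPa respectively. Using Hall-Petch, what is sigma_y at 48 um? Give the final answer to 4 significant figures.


sigma_y = sigma0 + k / sqrt(d)
1/sqrt(d1) = 1/sqrt(3.8e-05) = 162.221;  1/sqrt(d2) = 75.3778
k = (sigma1 - sigma2) / (1/sqrt(d1) - 1/sqrt(d2)) = (89.6 - 67.8) / (162.221 - 75.3778) = 0.251026 MPa*m^0.5
sigma0 = sigma1 - k/sqrt(d1) = 89.6 - 0.251026*162.221 = 48.8782 MPa
sigma_y(d3) = 48.8782 + 0.251026 / sqrt(4.8e-05) = 85.11 MPa


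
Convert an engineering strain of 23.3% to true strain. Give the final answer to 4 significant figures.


epsilon_true = ln(1 + epsilon_eng)
epsilon_true = ln(1 + 0.233)
epsilon_true = 0.2095


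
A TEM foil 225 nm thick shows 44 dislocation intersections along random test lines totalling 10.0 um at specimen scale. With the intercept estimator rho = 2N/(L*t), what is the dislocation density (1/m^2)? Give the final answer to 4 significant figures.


rho = 2N / (L * t)
L = 10.0 um = 1e-05 m, t = 225 nm = 2.25e-07 m
rho = 2 * 44 / (1e-05 * 2.25e-07)
rho = 3.911e+13 1/m^2


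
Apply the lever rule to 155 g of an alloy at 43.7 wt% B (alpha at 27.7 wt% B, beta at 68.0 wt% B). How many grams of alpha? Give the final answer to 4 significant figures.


f_alpha = (C_beta - C0) / (C_beta - C_alpha)
f_alpha = (68.0 - 43.7) / (68.0 - 27.7) = 0.602978
m_alpha = f_alpha * m_total = 0.602978 * 155 = 93.46 g


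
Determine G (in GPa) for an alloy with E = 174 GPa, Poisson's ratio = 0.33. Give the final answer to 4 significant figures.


G = E / (2*(1+nu))
G = 174 / (2*(1+0.33))
G = 65.41 GPa


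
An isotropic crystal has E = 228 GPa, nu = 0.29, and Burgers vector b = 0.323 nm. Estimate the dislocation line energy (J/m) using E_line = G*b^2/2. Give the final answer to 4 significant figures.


Step 1: G = E / (2*(1+nu))
G = 228 / (2*(1+0.29)) = 88.3721 GPa = 8.83721e+10 Pa
Step 2: E_line = G*b^2/2
b = 0.323 nm = 3.23e-10 m
E_line = 0.5 * 8.83721e+10 * (3.23e-10)^2 = 4.61e-09 J/m


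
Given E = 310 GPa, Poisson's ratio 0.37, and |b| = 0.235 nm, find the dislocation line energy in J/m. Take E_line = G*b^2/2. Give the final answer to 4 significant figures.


Step 1: G = E / (2*(1+nu))
G = 310 / (2*(1+0.37)) = 113.139 GPa = 1.13139e+11 Pa
Step 2: E_line = G*b^2/2
b = 0.235 nm = 2.35e-10 m
E_line = 0.5 * 1.13139e+11 * (2.35e-10)^2 = 3.124e-09 J/m


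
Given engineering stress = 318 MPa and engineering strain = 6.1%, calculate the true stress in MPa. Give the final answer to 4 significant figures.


sigma_true = sigma_eng * (1 + epsilon_eng)
sigma_true = 318 * (1 + 0.061)
sigma_true = 337.4 MPa


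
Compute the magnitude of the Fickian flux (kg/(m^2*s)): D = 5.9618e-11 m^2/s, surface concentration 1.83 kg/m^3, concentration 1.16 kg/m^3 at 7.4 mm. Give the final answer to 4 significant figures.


J = -D * (dC/dx) = D * (C1 - C2) / dx
J = 5.9618e-11 * (1.83 - 1.16) / 7.4e-03
J = 5.398e-09 kg/(m^2*s)


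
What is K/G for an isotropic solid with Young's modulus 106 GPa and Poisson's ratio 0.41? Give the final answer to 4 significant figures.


G = E / (2*(1+nu))
G = 106 / (2*(1+0.41)) = 37.5887 GPa
K = E / (3*(1-2*nu))
K = 106 / (3*(1-2*0.41)) = 196.296 GPa
K/G = 196.296 / 37.5887 = 5.222


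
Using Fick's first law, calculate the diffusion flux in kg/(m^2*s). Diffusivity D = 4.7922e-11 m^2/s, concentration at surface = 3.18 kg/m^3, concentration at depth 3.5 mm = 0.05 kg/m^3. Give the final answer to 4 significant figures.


J = -D * (dC/dx) = D * (C1 - C2) / dx
J = 4.7922e-11 * (3.18 - 0.05) / 3.5e-03
J = 4.286e-08 kg/(m^2*s)


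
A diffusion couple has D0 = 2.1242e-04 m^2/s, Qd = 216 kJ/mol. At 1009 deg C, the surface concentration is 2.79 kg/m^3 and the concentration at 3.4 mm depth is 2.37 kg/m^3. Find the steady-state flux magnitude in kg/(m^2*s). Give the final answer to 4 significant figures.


Step 1: D = D0 * exp(-Qd/(R*T))
T = 1009 + 273.15 = 1282.15 K
D = 2.1242e-04 * exp(-216e3 / (8.314 * 1282.15)) = 3.3656e-13 m^2/s
Step 2: J = D * (C1 - C2) / dx
J = 3.3656e-13 * (2.79 - 2.37) / 3.4e-03
J = 4.158e-11 kg/(m^2*s)


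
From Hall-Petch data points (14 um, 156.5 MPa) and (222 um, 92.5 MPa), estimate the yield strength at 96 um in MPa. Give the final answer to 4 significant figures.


sigma_y = sigma0 + k / sqrt(d)
1/sqrt(d1) = 1/sqrt(1.4e-05) = 267.261;  1/sqrt(d2) = 67.1156
k = (sigma1 - sigma2) / (1/sqrt(d1) - 1/sqrt(d2)) = (156.5 - 92.5) / (267.261 - 67.1156) = 0.319767 MPa*m^0.5
sigma0 = sigma1 - k/sqrt(d1) = 156.5 - 0.319767*267.261 = 71.0386 MPa
sigma_y(d3) = 71.0386 + 0.319767 / sqrt(9.6e-05) = 103.7 MPa


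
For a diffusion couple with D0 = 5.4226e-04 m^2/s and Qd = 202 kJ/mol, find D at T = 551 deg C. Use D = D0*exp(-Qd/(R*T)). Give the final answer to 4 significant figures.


D = D0 * exp(-Qd / (R*T))
T = 824.15 K
D = 5.4226e-04 * exp(-202e3 / (8.314 * 824.15))
D = 8.531e-17 m^2/s


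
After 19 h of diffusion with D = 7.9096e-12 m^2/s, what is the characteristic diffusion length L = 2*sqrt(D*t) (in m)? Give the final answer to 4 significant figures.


t = 19 hr = 68400 s
Diffusion length = 2*sqrt(D*t)
= 2*sqrt(7.9096e-12 * 68400)
= 1.471e-03 m


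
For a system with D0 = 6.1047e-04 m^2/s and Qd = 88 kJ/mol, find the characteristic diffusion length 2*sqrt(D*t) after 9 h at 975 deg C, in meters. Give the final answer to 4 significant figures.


Step 1: D = D0 * exp(-Qd/(R*T))
T = 1248.15 K
D = 6.1047e-04 * exp(-88e3 / (8.314 * 1248.15)) = 1.26696e-07 m^2/s
Step 2: L = 2*sqrt(D*t)
t = 9 h = 32400 s
L = 2*sqrt(1.26696e-07 * 32400) = 0.1281 m


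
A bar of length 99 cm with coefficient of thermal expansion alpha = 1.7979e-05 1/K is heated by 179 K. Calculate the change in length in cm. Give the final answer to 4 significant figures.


dL = L0 * alpha * dT
dL = 99 * 1.7979e-05 * 179
dL = 0.3186 cm


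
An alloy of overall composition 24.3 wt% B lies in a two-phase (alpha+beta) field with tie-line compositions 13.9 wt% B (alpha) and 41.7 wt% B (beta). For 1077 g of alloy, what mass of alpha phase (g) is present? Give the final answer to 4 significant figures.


f_alpha = (C_beta - C0) / (C_beta - C_alpha)
f_alpha = (41.7 - 24.3) / (41.7 - 13.9) = 0.625899
m_alpha = f_alpha * m_total = 0.625899 * 1077 = 674.1 g


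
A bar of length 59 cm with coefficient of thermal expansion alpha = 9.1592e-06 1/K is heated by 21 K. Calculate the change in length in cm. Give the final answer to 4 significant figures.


dL = L0 * alpha * dT
dL = 59 * 9.1592e-06 * 21
dL = 0.01135 cm


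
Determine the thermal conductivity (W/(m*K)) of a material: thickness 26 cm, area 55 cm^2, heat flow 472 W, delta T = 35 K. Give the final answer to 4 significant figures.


k = Q*L / (A*dT)
L = 0.26 m, A = 5.5e-03 m^2
k = 472 * 0.26 / (5.5e-03 * 35)
k = 637.5 W/(m*K)


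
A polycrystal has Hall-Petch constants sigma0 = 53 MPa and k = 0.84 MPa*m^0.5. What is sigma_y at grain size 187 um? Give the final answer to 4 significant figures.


sigma_y = sigma0 + k / sqrt(d)
d = 187 um = 1.87e-04 m
sigma_y = 53 + 0.84 / sqrt(1.87e-04)
sigma_y = 114.4 MPa


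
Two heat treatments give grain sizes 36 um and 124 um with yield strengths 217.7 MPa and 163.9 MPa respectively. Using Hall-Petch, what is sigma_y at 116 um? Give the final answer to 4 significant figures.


sigma_y = sigma0 + k / sqrt(d)
1/sqrt(d1) = 1/sqrt(3.6e-05) = 166.667;  1/sqrt(d2) = 89.8027
k = (sigma1 - sigma2) / (1/sqrt(d1) - 1/sqrt(d2)) = (217.7 - 163.9) / (166.667 - 89.8027) = 0.699937 MPa*m^0.5
sigma0 = sigma1 - k/sqrt(d1) = 217.7 - 0.699937*166.667 = 101.044 MPa
sigma_y(d3) = 101.044 + 0.699937 / sqrt(1.16e-04) = 166 MPa


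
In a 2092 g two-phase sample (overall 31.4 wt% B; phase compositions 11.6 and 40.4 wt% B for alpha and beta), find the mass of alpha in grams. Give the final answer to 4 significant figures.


f_alpha = (C_beta - C0) / (C_beta - C_alpha)
f_alpha = (40.4 - 31.4) / (40.4 - 11.6) = 0.3125
m_alpha = f_alpha * m_total = 0.3125 * 2092 = 653.8 g


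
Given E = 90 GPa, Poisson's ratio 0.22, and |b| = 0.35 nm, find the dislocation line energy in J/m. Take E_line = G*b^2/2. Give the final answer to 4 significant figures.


Step 1: G = E / (2*(1+nu))
G = 90 / (2*(1+0.22)) = 36.8852 GPa = 3.68852e+10 Pa
Step 2: E_line = G*b^2/2
b = 0.35 nm = 3.5e-10 m
E_line = 0.5 * 3.68852e+10 * (3.5e-10)^2 = 2.259e-09 J/m


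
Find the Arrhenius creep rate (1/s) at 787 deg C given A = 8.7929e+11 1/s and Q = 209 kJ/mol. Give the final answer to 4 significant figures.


rate = A * exp(-Q / (R*T))
T = 787 + 273.15 = 1060.15 K
rate = 8.7929e+11 * exp(-209e3 / (8.314 * 1060.15))
rate = 44.27 1/s


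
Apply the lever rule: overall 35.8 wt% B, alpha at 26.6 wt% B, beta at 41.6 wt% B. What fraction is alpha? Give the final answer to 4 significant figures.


f_alpha = (C_beta - C0) / (C_beta - C_alpha)
f_alpha = (41.6 - 35.8) / (41.6 - 26.6)
f_alpha = 0.3867


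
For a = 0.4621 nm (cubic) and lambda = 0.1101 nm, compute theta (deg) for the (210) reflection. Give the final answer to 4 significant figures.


d = a / sqrt(h^2+k^2+l^2)
d = 0.4621 / sqrt(5) = 0.206657 nm
lambda = 2*d*sin(theta)  =>  sin(theta) = lambda / (2*d)
sin(theta) = 0.1101 / (2 * 0.206657) = 0.266383
theta = 15.45 deg


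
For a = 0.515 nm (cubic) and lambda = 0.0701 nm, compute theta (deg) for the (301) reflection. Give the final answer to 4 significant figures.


d = a / sqrt(h^2+k^2+l^2)
d = 0.515 / sqrt(10) = 0.162857 nm
lambda = 2*d*sin(theta)  =>  sin(theta) = lambda / (2*d)
sin(theta) = 0.0701 / (2 * 0.162857) = 0.215219
theta = 12.43 deg


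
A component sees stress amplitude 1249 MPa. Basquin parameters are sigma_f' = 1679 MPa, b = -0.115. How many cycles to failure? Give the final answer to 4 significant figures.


sigma_a = sigma_f' * (2*Nf)^b
2*Nf = (sigma_a / sigma_f')^(1/b)
2*Nf = (1249 / 1679)^(1/-0.115)
2*Nf = 13.1005
Nf = 6.55 cycles


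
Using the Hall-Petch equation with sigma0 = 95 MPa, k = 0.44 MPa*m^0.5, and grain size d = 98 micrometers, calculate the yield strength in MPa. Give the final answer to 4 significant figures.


sigma_y = sigma0 + k / sqrt(d)
d = 98 um = 9.8e-05 m
sigma_y = 95 + 0.44 / sqrt(9.8e-05)
sigma_y = 139.4 MPa


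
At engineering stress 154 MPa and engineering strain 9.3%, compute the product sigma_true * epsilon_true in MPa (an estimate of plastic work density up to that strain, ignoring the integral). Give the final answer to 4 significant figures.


sigma_true = sigma_eng * (1 + epsilon_eng)
sigma_true = 154 * (1 + 0.093) = 168.322 MPa
epsilon_true = ln(1 + epsilon_eng)
epsilon_true = ln(1 + 0.093) = 0.0889262
sigma_true * epsilon_true = 168.322 * 0.0889262 = 14.97 MPa


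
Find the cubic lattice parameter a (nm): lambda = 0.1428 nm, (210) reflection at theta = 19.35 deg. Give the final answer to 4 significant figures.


d = lambda / (2*sin(theta))
d = 0.1428 / (2*sin(19.35 deg))
d = 0.21549 nm
a = d * sqrt(h^2+k^2+l^2) = 0.21549 * sqrt(5)
a = 0.4819 nm


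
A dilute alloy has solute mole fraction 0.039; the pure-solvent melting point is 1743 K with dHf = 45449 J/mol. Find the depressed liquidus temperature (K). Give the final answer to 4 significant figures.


dT = R*Tm^2*x / dHf
dT = 8.314 * 1743^2 * 0.039 / 45449
dT = 21.6743 K
T_new = 1743 - 21.6743 = 1721 K


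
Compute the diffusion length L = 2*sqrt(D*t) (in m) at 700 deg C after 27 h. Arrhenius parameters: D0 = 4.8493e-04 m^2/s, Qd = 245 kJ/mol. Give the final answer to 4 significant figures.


Step 1: D = D0 * exp(-Qd/(R*T))
T = 973.15 K
D = 4.8493e-04 * exp(-245e3 / (8.314 * 973.15)) = 3.42471e-17 m^2/s
Step 2: L = 2*sqrt(D*t)
t = 27 h = 97200 s
L = 2*sqrt(3.42471e-17 * 97200) = 3.649e-06 m


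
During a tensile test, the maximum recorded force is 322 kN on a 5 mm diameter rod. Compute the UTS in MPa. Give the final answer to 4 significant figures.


A0 = pi*(d/2)^2 = pi*(5/2)^2 = 19.635 mm^2
UTS = F_max / A0 = 322*1000 / 19.635
UTS = 16400 MPa


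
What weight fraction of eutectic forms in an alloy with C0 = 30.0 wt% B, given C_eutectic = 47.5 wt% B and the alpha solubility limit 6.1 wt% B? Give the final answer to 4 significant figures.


f_primary = (C_e - C0) / (C_e - C_alpha_max)
f_primary = (47.5 - 30.0) / (47.5 - 6.1)
f_primary = 0.422705
f_eutectic = 1 - 0.422705 = 0.5773


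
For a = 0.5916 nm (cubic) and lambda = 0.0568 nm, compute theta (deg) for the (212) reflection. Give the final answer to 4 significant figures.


d = a / sqrt(h^2+k^2+l^2)
d = 0.5916 / sqrt(9) = 0.1972 nm
lambda = 2*d*sin(theta)  =>  sin(theta) = lambda / (2*d)
sin(theta) = 0.0568 / (2 * 0.1972) = 0.144016
theta = 8.28 deg


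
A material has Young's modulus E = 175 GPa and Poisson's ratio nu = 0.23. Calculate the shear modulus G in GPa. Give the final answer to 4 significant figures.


G = E / (2*(1+nu))
G = 175 / (2*(1+0.23))
G = 71.14 GPa


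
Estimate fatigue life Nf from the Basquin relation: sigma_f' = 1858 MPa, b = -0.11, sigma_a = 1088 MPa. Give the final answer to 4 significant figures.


sigma_a = sigma_f' * (2*Nf)^b
2*Nf = (sigma_a / sigma_f')^(1/b)
2*Nf = (1088 / 1858)^(1/-0.11)
2*Nf = 129.682
Nf = 64.84 cycles


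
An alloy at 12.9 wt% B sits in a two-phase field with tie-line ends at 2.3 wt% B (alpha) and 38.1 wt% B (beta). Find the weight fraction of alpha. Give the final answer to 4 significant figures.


f_alpha = (C_beta - C0) / (C_beta - C_alpha)
f_alpha = (38.1 - 12.9) / (38.1 - 2.3)
f_alpha = 0.7039


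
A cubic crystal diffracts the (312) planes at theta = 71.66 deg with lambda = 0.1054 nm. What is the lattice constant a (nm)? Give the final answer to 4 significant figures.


d = lambda / (2*sin(theta))
d = 0.1054 / (2*sin(71.66 deg))
d = 0.0555201 nm
a = d * sqrt(h^2+k^2+l^2) = 0.0555201 * sqrt(14)
a = 0.2077 nm


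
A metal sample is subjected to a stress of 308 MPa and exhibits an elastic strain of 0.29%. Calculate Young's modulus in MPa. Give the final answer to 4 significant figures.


E = sigma / epsilon
epsilon = 0.29% = 2.9e-03
E = 308 / 2.9e-03
E = 106200 MPa


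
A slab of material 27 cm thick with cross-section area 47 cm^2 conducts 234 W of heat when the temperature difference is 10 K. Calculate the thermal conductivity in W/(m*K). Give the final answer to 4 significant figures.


k = Q*L / (A*dT)
L = 0.27 m, A = 4.7e-03 m^2
k = 234 * 0.27 / (4.7e-03 * 10)
k = 1344 W/(m*K)


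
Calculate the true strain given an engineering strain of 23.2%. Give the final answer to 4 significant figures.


epsilon_true = ln(1 + epsilon_eng)
epsilon_true = ln(1 + 0.232)
epsilon_true = 0.2086


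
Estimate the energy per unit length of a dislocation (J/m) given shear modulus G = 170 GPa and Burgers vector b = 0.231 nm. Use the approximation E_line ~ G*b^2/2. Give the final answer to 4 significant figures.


E = G*b^2/2
b = 0.231 nm = 2.31e-10 m
G = 170 GPa = 1.7e+11 Pa
E = 0.5 * 1.7e+11 * (2.31e-10)^2
E = 4.536e-09 J/m


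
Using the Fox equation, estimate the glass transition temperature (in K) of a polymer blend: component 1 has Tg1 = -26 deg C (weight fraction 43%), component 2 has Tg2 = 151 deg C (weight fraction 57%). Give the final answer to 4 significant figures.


1/Tg = w1/Tg1 + w2/Tg2 (in Kelvin)
Tg1 = 247.15 K, Tg2 = 424.15 K
1/Tg = 0.43/247.15 + 0.57/424.15
Tg = 324.3 K


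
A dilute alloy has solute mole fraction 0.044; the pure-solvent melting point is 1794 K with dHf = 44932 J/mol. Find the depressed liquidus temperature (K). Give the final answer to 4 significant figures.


dT = R*Tm^2*x / dHf
dT = 8.314 * 1794^2 * 0.044 / 44932
dT = 26.203 K
T_new = 1794 - 26.203 = 1768 K


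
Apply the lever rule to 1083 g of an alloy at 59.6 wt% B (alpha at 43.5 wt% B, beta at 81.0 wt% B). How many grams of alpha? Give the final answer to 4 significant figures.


f_alpha = (C_beta - C0) / (C_beta - C_alpha)
f_alpha = (81.0 - 59.6) / (81.0 - 43.5) = 0.570667
m_alpha = f_alpha * m_total = 0.570667 * 1083 = 618 g


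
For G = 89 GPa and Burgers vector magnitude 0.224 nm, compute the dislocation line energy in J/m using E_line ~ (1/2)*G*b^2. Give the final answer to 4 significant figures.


E = G*b^2/2
b = 0.224 nm = 2.24e-10 m
G = 89 GPa = 8.9e+10 Pa
E = 0.5 * 8.9e+10 * (2.24e-10)^2
E = 2.233e-09 J/m


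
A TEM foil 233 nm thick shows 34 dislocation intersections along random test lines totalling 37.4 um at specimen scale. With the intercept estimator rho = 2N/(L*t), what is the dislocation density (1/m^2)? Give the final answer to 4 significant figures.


rho = 2N / (L * t)
L = 37.4 um = 3.74e-05 m, t = 233 nm = 2.33e-07 m
rho = 2 * 34 / (3.74e-05 * 2.33e-07)
rho = 7.803e+12 1/m^2


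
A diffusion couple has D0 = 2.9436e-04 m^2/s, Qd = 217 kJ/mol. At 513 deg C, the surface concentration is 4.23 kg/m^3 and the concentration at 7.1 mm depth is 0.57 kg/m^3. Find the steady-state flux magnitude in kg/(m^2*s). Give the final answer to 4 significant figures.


Step 1: D = D0 * exp(-Qd/(R*T))
T = 513 + 273.15 = 786.15 K
D = 2.9436e-04 * exp(-217e3 / (8.314 * 786.15)) = 1.12227e-18 m^2/s
Step 2: J = D * (C1 - C2) / dx
J = 1.12227e-18 * (4.23 - 0.57) / 7.1e-03
J = 5.785e-16 kg/(m^2*s)


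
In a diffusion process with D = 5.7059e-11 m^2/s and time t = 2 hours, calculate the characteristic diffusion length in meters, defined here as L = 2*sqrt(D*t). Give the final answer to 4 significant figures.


t = 2 hr = 7200 s
Diffusion length = 2*sqrt(D*t)
= 2*sqrt(5.7059e-11 * 7200)
= 1.282e-03 m
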